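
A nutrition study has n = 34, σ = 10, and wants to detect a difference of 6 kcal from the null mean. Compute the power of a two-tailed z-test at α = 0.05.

SE = σ/√n = 10/√34 = 1.715. Non-centrality λ = d/SE = 6/1.715 = 3.499. Power ≈ Φ(λ - z_{α/2}) = Φ(3.499 - 1.96) = Φ(1.539) = 0.938.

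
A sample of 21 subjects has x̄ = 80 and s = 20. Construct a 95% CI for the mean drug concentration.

CI = x̄ ± t*(s/√n) = 80 ± 2.086(20/√21) = (70.9, 89.1)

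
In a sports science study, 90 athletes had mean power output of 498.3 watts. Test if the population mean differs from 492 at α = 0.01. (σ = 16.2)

z = (x̄ - μ₀)/(σ/√n) = (498.3 - 492)/(16.2/√90) = 3.689. Critical value: ±2.576. Since |3.689| > 2.576, Reject H₀.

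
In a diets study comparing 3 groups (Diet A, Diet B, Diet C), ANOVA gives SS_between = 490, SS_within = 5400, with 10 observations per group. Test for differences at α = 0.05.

df_between = 2, df_within = 27. F = MS_between/MS_within = 245.0/200.0 = 1.225. F_crit ≈ 3.354. Fail to reject H₀.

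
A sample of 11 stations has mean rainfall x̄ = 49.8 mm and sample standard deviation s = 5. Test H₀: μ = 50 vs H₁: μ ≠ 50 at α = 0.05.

t = (x̄ - μ₀)/(s/√n) = (49.8 - 50)/(5/√11) = -0.133. df = 10, critical t = ±2.228. Fail to reject H₀.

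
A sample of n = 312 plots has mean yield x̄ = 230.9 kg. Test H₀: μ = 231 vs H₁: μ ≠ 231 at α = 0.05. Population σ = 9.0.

z = (x̄ - μ₀)/(σ/√n) = (230.9 - 231)/(9.0/√312) = -0.196. Critical value: ±1.96. Since |-0.196| ≤ 1.96, Fail to reject H₀.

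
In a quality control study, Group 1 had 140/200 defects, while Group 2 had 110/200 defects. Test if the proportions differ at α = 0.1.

p̂₁ = 0.7, p̂₂ = 0.55, pooled p̂ = 0.625. z = 3.098. Critical: ±1.645. Reject H₀.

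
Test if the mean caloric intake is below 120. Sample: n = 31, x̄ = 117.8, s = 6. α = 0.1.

t = (117.8 - 120)/(6/√31) = -2.042, df = 30. Critical t = -1.31. Reject H₀.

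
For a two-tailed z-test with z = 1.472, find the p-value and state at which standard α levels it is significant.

p = 2·P(Z > |1.472|) = 2·(1 - Φ(1.472)) ≈ 0.141. Not significant at any standard level.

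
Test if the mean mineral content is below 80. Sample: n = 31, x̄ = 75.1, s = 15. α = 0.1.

t = (75.1 - 80)/(15/√31) = -1.819, df = 30. Critical t = -1.31. Reject H₀.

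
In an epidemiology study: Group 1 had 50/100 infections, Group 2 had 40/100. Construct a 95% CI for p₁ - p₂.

p̂₁ = 0.5, p̂₂ = 0.4. Difference = 0.1. CI = (-0.037, 0.237)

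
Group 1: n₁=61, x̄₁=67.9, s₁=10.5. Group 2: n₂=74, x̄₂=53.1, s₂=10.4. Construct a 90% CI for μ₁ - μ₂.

Difference = 14.8. SE = √(10.5²/61 + 10.4²/74) = 1.808. CI = (11.83, 17.77)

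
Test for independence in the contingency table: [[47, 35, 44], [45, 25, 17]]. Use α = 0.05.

χ² = 6.746. df = 2, critical = 5.991. Reject H₀. Variables are dependent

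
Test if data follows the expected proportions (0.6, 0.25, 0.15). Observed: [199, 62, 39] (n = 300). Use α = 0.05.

Expected: [180.0, 75.0, 45.0]. χ² = 5.059. df = 2, critical = 5.991. Fail to reject H₀.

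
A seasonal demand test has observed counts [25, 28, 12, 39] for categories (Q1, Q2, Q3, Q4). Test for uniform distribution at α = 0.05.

Expected = 26 each. χ² = Σ(O-E)²/E = 14.231. df = 3, critical value = 7.815. Reject H₀.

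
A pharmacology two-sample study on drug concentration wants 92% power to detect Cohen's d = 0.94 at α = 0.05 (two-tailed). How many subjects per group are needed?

z_{α/2} = 1.96, z_β = Φ⁻¹(0.92) = 1.405. For large effect (d = 0.94): n per group = 2(z_{α/2} + z_β)²/d² = 2(1.96 + 1.405)²/0.94² = 25.6 → 26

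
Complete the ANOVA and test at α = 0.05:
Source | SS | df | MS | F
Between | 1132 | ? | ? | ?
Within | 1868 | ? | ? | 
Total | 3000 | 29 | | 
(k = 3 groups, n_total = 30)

df_between = 2, df_within = 27. MS_between = 566.0, MS_within = 69.19. F = 8.181, F_crit ≈ 3.354. Reject H₀.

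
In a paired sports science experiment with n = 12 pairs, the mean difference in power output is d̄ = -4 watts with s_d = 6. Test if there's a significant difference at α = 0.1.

t = d̄/(s_d/√n) = -4/(6/√12) = -2.309. df = 11, critical t = ±1.796. Reject H₀.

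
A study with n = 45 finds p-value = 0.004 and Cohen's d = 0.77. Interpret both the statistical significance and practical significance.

Statistically significant (p = 0.004 < 0.05). Cohen's d = 0.77 indicates a medium effect size. Both statistical and practical significance should be considered.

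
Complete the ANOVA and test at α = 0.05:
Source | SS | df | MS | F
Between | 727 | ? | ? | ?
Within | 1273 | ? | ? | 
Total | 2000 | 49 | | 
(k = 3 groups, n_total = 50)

df_between = 2, df_within = 47. MS_between = 363.5, MS_within = 27.09. F = 13.421, F_crit ≈ 3.195. Reject H₀.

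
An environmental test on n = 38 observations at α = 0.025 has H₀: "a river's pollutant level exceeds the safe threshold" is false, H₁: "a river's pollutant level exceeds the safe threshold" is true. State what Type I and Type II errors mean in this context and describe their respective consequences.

Type I (false positive): concluding that a river's pollutant level exceeds the safe threshold when it is not — shutting down a compliant factory unnecessarily. Type II (false negative): failing to conclude that a river's pollutant level exceeds the safe threshold when it is — allowing unsafe pollution to continue. Which is costlier depends on domain priorities and is a judgement call rather than a statistical fact.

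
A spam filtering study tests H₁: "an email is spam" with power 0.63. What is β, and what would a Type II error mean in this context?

β = 1 - power = 1 - 0.63 = 0.37. A Type II error is failing to reject H₀ when H₀ is false (false negative) — here, failing to conclude that an email is spam when in fact it is true. Consequence: a spam email lands in the inbox.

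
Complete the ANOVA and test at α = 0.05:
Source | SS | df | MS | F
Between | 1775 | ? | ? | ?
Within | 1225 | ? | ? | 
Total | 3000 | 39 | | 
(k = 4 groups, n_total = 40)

df_between = 3, df_within = 36. MS_between = 591.67, MS_within = 34.03. F = 17.388, F_crit ≈ 2.866. Reject H₀.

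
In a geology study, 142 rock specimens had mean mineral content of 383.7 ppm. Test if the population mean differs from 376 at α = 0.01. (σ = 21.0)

z = (x̄ - μ₀)/(σ/√n) = (383.7 - 376)/(21.0/√142) = 4.369. Critical value: ±2.576. Since |4.369| > 2.576, Reject H₀.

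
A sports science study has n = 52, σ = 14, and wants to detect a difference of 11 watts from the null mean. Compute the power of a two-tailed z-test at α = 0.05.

SE = σ/√n = 14/√52 = 1.941. Non-centrality λ = d/SE = 11/1.941 = 5.666. Power ≈ Φ(λ - z_{α/2}) = Φ(5.666 - 1.96) = Φ(3.706) = 1.0.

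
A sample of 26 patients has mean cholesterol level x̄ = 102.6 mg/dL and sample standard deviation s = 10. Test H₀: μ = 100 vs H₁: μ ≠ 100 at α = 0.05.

t = (x̄ - μ₀)/(s/√n) = (102.6 - 100)/(10/√26) = 1.326. df = 25, critical t = ±2.06. Fail to reject H₀.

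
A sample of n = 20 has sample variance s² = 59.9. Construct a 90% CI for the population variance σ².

df = 19. χ²_{0.05} = 30.144, χ²_{0.95} = 10.117. CI for σ² = ((n-1)s²/χ²_{α/2}, (n-1)s²/χ²_{1-α/2}) = (19·59.9/30.144, 19·59.9/10.117) = (37.76, 112.49)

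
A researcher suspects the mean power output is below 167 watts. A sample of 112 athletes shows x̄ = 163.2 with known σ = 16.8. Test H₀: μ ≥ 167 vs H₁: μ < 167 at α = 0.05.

z = -2.394. Critical value: -1.645. Reject H₀.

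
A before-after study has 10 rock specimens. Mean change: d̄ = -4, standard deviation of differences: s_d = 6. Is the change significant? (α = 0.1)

t = d̄/(s_d/√n) = -4/(6/√10) = -2.108. df = 9, critical t = ±1.833. Reject H₀.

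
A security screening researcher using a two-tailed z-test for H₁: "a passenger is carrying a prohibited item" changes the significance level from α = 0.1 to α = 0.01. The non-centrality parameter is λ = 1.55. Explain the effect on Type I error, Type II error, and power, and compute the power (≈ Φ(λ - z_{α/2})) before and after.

Decreasing α from 0.1 to 0.01:
• Type I error rate decreases (α is the Type I rate by definition).
• Critical value moves from z_{α/2} = 1.645 to 2.576, so power = Φ(λ - z_{α/2}) goes from Φ(1.55 - 1.645) = 0.462 to Φ(1.55 - 2.576) = 0.152.
• Type II error rate β = 1 - power therefore increases (0.538 → 0.848).
Appropriate when false positives are costly — here, detaining an innocent passenger — delay and inconvenience.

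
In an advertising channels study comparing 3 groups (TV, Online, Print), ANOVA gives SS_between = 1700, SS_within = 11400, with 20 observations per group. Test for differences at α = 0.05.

df_between = 2, df_within = 57. F = MS_between/MS_within = 850.0/200.0 = 4.25. F_crit ≈ 3.159. Reject H₀. At least one mean differs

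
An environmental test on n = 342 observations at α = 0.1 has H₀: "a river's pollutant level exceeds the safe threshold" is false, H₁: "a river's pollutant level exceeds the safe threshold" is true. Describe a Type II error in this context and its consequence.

Type II error: failing to reject H₀ when it is false — concluding that a river's pollutant level exceeds the safe threshold is not supported when in fact it is. Consequence: allowing unsafe pollution to continue.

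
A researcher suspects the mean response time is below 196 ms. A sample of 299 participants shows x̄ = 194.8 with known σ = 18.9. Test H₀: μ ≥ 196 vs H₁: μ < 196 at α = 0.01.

z = -1.098. Critical value: -2.33. Fail to reject H₀.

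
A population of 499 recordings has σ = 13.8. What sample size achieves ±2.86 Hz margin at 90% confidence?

Without FPC: n₀ = (1.645×13.8/2.86)² = 63.003. With FPC: n = n₀N/(n₀+N-1) = 56.04 → n = 57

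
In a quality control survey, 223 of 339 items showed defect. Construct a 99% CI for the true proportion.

p̂ = 0.658. CI = p̂ ± z*√(p̂(1-p̂)/n) = (0.591, 0.724)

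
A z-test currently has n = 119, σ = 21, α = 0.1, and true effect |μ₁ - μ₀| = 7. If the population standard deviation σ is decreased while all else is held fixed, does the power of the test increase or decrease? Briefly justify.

Power increases: a smaller σ shrinks the standard error σ/√n, moving the sampling distribution under H₁ further from the critical value.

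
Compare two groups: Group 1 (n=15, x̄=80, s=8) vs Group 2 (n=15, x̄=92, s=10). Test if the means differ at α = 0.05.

Pooled sp = 9.06. t = -3.629, df = 28. Critical t = ±2.048. Reject H₀.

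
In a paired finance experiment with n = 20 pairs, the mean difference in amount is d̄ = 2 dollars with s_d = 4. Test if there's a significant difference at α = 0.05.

t = d̄/(s_d/√n) = 2/(4/√20) = 2.236. df = 19, critical t = ±2.093. Reject H₀.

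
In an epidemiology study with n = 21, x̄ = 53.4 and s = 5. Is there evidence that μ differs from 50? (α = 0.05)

t = (x̄ - μ₀)/(s/√n) = (53.4 - 50)/(5/√21) = 3.116. df = 20, critical t = ±2.086. Reject H₀.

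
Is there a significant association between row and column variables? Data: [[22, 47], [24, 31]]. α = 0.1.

χ² = 1.811. df = 1, critical = 2.706. Fail to reject H₀. No evidence of dependence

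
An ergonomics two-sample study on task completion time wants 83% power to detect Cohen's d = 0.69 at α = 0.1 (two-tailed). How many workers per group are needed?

z_{α/2} = 1.645, z_β = Φ⁻¹(0.83) = 0.954. For medium effect (d = 0.69): n per group = 2(z_{α/2} + z_β)²/d² = 2(1.645 + 0.954)²/0.69² = 28.4 → 29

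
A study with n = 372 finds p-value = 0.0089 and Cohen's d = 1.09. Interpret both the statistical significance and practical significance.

Statistically significant (p = 0.0089 < 0.05). Cohen's d = 1.09 indicates a large effect size. Both statistical and practical significance should be considered.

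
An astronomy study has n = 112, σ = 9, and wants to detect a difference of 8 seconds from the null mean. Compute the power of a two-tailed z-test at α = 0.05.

SE = σ/√n = 9/√112 = 0.85. Non-centrality λ = d/SE = 8/0.85 = 9.407. Power ≈ Φ(λ - z_{α/2}) = Φ(9.407 - 1.96) = Φ(7.447) = 1.0.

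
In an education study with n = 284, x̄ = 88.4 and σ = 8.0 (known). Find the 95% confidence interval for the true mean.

CI = x̄ ± z*(σ/√n) = 88.4 ± 1.96(8.0/√284) = 88.4 ± 0.93 = (87.47, 89.33)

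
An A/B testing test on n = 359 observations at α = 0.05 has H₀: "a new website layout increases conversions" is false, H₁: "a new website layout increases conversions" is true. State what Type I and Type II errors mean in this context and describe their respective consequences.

Type I (false positive): concluding that a new website layout increases conversions when it is not — rolling out a layout that doesn't actually help — wasted engineering effort. Type II (false negative): failing to conclude that a new website layout increases conversions when it is — discarding a layout that would have improved conversions — lost revenue. Which is costlier depends on domain priorities and is a judgement call rather than a statistical fact.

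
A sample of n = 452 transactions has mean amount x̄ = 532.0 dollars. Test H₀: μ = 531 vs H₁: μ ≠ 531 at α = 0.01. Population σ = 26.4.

z = (x̄ - μ₀)/(σ/√n) = (532.0 - 531)/(26.4/√452) = 0.805. Critical value: ±2.576. Since |0.805| ≤ 2.576, Fail to reject H₀.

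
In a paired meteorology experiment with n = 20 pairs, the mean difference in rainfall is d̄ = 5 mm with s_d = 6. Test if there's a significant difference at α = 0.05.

t = d̄/(s_d/√n) = 5/(6/√20) = 3.727. df = 19, critical t = ±2.093. Reject H₀.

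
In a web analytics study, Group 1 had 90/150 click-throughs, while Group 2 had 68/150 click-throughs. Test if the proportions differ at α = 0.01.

p̂₁ = 0.6, p̂₂ = 0.453, pooled p̂ = 0.527. z = 2.544. Critical: ±2.576. Fail to reject H₀.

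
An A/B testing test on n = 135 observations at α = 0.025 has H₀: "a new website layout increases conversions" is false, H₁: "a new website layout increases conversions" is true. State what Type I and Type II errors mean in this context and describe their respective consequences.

Type I (false positive): concluding that a new website layout increases conversions when it is not — rolling out a layout that doesn't actually help — wasted engineering effort. Type II (false negative): failing to conclude that a new website layout increases conversions when it is — discarding a layout that would have improved conversions — lost revenue. Which is costlier depends on domain priorities and is a judgement call rather than a statistical fact.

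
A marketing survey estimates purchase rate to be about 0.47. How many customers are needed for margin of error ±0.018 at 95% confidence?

n = z²p(1-p)/E² = 1.96²×0.47×0.53/0.018² = 2953.5 → n = 2954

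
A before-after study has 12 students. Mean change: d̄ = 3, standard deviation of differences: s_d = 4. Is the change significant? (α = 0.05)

t = d̄/(s_d/√n) = 3/(4/√12) = 2.598. df = 11, critical t = ±2.201. Reject H₀.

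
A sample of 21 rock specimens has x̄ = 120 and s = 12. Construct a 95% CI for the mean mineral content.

CI = x̄ ± t*(s/√n) = 120 ± 2.086(12/√21) = (114.54, 125.46)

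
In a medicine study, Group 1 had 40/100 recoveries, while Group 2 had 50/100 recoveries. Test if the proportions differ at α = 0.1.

p̂₁ = 0.4, p̂₂ = 0.5, pooled p̂ = 0.45. z = -1.421. Critical: ±1.645. Fail to reject H₀.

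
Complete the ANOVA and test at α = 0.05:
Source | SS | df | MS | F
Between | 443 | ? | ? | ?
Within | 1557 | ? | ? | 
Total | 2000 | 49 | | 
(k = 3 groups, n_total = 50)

df_between = 2, df_within = 47. MS_between = 221.5, MS_within = 33.13. F = 6.686, F_crit ≈ 3.195. Reject H₀.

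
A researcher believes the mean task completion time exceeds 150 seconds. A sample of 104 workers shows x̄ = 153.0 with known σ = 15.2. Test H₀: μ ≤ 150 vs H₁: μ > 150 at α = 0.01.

z = 2.013. Critical value: 2.33. Fail to reject H₀.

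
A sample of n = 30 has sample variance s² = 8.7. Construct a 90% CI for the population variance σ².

df = 29. χ²_{0.05} = 42.557, χ²_{0.95} = 17.708. CI for σ² = ((n-1)s²/χ²_{α/2}, (n-1)s²/χ²_{1-α/2}) = (29·8.7/42.557, 29·8.7/17.708) = (5.93, 14.25)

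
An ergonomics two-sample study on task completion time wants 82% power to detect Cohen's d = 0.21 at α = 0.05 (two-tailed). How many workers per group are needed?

z_{α/2} = 1.96, z_β = Φ⁻¹(0.82) = 0.915. For small effect (d = 0.21): n per group = 2(z_{α/2} + z_β)²/d² = 2(1.96 + 0.915)²/0.21² = 374.9 → 375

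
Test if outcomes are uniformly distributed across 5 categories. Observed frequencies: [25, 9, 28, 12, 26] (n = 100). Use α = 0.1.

Expected = 20 each. χ² = Σ(O-E)²/E = 15.5. df = 4, critical value = 7.779. Reject H₀.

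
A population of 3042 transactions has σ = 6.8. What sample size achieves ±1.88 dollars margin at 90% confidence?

Without FPC: n₀ = (1.645×6.8/1.88)² = 35.403. With FPC: n = n₀N/(n₀+N-1) = 35.01 → n = 36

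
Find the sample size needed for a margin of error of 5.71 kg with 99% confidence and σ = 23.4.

n = (z*σ/E)² = (2.576×23.4/5.71)² = 111.4 → n = 112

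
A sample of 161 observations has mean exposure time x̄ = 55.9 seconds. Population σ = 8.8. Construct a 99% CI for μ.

CI = x̄ ± z*(σ/√n) = 55.9 ± 2.576(8.8/√161) = 55.9 ± 1.79 = (54.11, 57.69)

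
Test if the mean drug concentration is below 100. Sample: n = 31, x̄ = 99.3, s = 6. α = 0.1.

t = (99.3 - 100)/(6/√31) = -0.65, df = 30. Critical t = -1.31. Fail to reject H₀.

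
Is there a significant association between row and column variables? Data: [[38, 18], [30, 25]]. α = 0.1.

χ² = 2.072. df = 1, critical = 2.706. Fail to reject H₀. No evidence of dependence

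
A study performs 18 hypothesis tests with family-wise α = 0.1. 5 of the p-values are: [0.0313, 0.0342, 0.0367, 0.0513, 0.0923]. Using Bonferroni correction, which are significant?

Bonferroni α = 0.1/18 = 0.00556. None of the given p-values are significant.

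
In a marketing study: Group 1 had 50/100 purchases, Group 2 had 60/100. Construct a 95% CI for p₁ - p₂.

p̂₁ = 0.5, p̂₂ = 0.6. Difference = -0.1. CI = (-0.237, 0.037)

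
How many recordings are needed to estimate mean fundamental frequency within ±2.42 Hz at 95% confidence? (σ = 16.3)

n = (z*σ/E)² = (1.96×16.3/2.42)² = 174.3 → n = 175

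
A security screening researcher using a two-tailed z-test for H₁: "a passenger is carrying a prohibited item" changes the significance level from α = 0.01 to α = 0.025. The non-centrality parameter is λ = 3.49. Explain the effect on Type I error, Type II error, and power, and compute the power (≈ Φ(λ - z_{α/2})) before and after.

Increasing α from 0.01 to 0.025:
• Type I error rate increases (α is the Type I rate by definition).
• Critical value moves from z_{α/2} = 2.576 to 2.241, so power = Φ(λ - z_{α/2}) goes from Φ(3.49 - 2.576) = 0.82 to Φ(3.49 - 2.241) = 0.894.
• Type II error rate β = 1 - power therefore decreases (0.18 → 0.106).
Appropriate when false negatives are costly — here, letting a prohibited item through — security breach.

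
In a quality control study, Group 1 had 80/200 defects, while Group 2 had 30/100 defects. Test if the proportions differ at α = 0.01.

p̂₁ = 0.4, p̂₂ = 0.3, pooled p̂ = 0.367. z = 1.694. Critical: ±2.576. Fail to reject H₀.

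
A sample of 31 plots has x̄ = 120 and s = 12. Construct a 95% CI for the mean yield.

CI = x̄ ± t*(s/√n) = 120 ± 2.042(12/√31) = (115.6, 124.4)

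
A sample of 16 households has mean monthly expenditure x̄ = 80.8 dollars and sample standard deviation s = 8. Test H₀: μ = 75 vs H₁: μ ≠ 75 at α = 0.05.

t = (x̄ - μ₀)/(s/√n) = (80.8 - 75)/(8/√16) = 2.9. df = 15, critical t = ±2.131. Reject H₀.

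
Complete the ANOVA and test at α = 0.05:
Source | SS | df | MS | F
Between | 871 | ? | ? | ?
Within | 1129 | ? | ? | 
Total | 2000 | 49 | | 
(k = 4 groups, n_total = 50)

df_between = 3, df_within = 46. MS_between = 290.33, MS_within = 24.54. F = 11.829, F_crit ≈ 2.807. Reject H₀.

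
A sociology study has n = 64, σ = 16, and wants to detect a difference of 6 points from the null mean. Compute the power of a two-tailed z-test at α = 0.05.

SE = σ/√n = 16/√64 = 2.0. Non-centrality λ = d/SE = 6/2.0 = 3.0. Power ≈ Φ(λ - z_{α/2}) = Φ(3.0 - 1.96) = Φ(1.04) = 0.851.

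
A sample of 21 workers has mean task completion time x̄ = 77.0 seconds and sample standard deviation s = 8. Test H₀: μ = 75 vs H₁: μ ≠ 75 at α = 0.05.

t = (x̄ - μ₀)/(s/√n) = (77.0 - 75)/(8/√21) = 1.146. df = 20, critical t = ±2.086. Fail to reject H₀.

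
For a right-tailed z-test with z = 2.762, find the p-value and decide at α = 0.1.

p = P(Z > 2.762) = 1 - Φ(2.762) ≈ 0.0029. Since p < 0.1, reject H₀ (significant) at α = 0.1.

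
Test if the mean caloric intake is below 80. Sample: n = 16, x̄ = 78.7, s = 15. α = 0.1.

t = (78.7 - 80)/(15/√16) = -0.347, df = 15. Critical t = -1.341. Fail to reject H₀.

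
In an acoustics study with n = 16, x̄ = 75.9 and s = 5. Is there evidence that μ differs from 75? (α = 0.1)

t = (x̄ - μ₀)/(s/√n) = (75.9 - 75)/(5/√16) = 0.72. df = 15, critical t = ±1.753. Fail to reject H₀.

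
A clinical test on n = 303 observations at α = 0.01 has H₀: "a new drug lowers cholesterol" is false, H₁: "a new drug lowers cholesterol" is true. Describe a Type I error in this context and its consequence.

Type I error: rejecting H₀ when it is true — concluding that a new drug lowers cholesterol when in fact it is not. Consequence: approving an ineffective drug — patients take a useless medication and may skip effective alternatives.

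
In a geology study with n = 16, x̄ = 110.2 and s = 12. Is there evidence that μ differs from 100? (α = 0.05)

t = (x̄ - μ₀)/(s/√n) = (110.2 - 100)/(12/√16) = 3.4. df = 15, critical t = ±2.131. Reject H₀.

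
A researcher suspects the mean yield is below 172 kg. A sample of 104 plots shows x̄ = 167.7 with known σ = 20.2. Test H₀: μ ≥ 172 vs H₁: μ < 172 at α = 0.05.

z = -2.171. Critical value: -1.645. Reject H₀.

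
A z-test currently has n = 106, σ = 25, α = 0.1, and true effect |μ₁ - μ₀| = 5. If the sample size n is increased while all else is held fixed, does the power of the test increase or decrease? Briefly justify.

Power increases: a larger n shrinks the standard error σ/√n, moving the sampling distribution under H₁ further from the critical value.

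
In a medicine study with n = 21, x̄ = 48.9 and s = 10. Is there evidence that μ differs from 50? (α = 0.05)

t = (x̄ - μ₀)/(s/√n) = (48.9 - 50)/(10/√21) = -0.504. df = 20, critical t = ±2.086. Fail to reject H₀.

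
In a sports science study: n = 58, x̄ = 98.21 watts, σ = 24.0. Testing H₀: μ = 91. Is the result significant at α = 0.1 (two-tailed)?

z = (98.21 - 91)/(24.0/√58) = 2.288. Since |z| > 1.645, significant at α = 0.1.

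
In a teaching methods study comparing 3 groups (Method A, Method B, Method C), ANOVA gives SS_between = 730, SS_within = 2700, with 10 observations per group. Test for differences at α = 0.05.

df_between = 2, df_within = 27. F = MS_between/MS_within = 365.0/100.0 = 3.65. F_crit ≈ 3.354. Reject H₀. At least one mean differs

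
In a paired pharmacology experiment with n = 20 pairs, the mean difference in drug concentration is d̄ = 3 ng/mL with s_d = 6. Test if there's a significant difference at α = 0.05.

t = d̄/(s_d/√n) = 3/(6/√20) = 2.236. df = 19, critical t = ±2.093. Reject H₀.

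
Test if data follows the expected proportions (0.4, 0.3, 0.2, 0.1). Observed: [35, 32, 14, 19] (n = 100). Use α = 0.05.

Expected: [40.0, 30.0, 20.0, 10.0]. χ² = 10.658. df = 3, critical = 7.815. Reject H₀.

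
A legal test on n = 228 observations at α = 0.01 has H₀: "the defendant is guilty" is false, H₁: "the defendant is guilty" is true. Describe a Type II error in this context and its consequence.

Type II error: failing to reject H₀ when it is false — concluding that the defendant is guilty is not supported when in fact it is. Consequence: acquitting a guilty person.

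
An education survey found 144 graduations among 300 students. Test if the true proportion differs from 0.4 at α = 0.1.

p̂ = 0.48, p₀ = 0.4. z = (p̂ - p₀)/√(p₀(1-p₀)/n) = 2.828. Critical: ±1.645. Reject H₀.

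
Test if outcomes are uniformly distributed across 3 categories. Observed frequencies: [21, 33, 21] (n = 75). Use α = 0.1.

Expected = 25 each. χ² = Σ(O-E)²/E = 3.84. df = 2, critical value = 4.605. Fail to reject H₀.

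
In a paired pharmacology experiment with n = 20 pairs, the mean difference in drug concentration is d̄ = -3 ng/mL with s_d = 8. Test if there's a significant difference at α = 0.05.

t = d̄/(s_d/√n) = -3/(8/√20) = -1.677. df = 19, critical t = ±2.093. Fail to reject H₀.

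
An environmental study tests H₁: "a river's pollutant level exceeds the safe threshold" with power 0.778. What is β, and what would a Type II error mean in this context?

β = 1 - power = 1 - 0.778 = 0.222. A Type II error is failing to reject H₀ when H₀ is false (false negative) — here, failing to conclude that a river's pollutant level exceeds the safe threshold when in fact it is true. Consequence: allowing unsafe pollution to continue.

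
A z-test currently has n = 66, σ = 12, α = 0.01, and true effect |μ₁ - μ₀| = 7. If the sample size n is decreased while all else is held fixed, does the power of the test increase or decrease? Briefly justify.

Power decreases: a smaller n inflates the standard error σ/√n, pulling the sampling distribution under H₁ back toward the critical value.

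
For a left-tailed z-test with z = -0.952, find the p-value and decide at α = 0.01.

p = P(Z < -0.952) = Φ(-0.952) ≈ 0.1705. Since p ≥ 0.01, fail to reject H₀ (not significant) at α = 0.01.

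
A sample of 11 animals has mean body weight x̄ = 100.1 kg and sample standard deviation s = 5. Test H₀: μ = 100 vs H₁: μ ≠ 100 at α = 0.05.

t = (x̄ - μ₀)/(s/√n) = (100.1 - 100)/(5/√11) = 0.066. df = 10, critical t = ±2.228. Fail to reject H₀.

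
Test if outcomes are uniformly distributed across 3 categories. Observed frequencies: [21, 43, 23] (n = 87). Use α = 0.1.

Expected = 29 each. χ² = Σ(O-E)²/E = 10.207. df = 2, critical value = 4.605. Reject H₀.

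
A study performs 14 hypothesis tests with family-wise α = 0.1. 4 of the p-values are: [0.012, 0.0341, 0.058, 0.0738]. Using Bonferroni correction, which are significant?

Bonferroni α = 0.1/14 = 0.00714. None of the given p-values are significant.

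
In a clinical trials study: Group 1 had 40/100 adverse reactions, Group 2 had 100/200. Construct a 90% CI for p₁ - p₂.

p̂₁ = 0.4, p̂₂ = 0.5. Difference = -0.1. CI = (-0.199, -0.001)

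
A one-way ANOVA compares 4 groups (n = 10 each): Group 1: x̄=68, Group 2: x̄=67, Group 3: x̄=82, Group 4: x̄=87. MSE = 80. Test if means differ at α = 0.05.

Grand mean = 76.0. SS_between = 3020.0, MS_between = 1006.67. F = 12.583, F_crit ≈ 2.866. Reject H₀.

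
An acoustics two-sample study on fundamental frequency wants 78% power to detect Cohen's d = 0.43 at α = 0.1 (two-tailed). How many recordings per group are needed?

z_{α/2} = 1.645, z_β = Φ⁻¹(0.78) = 0.772. For small effect (d = 0.43): n per group = 2(z_{α/2} + z_β)²/d² = 2(1.645 + 0.772)²/0.43² = 63.2 → 64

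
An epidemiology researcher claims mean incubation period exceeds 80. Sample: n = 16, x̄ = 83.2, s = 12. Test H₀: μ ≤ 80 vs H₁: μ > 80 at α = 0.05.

t = (83.2 - 80)/(12/√16) = 1.067, df = 15. Critical t = 1.753. Fail to reject H₀.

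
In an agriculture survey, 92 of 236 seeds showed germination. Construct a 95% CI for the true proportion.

p̂ = 0.39. CI = p̂ ± z*√(p̂(1-p̂)/n) = (0.328, 0.452)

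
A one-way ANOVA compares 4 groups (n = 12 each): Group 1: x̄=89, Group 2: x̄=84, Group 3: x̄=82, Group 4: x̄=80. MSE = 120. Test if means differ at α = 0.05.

Grand mean = 83.75. SS_between = 537.0, MS_between = 179.0. F = 1.492, F_crit ≈ 2.816. Fail to reject H₀.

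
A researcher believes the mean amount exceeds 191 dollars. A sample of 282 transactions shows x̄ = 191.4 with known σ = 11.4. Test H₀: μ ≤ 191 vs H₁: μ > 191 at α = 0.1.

z = 0.589. Critical value: 1.28. Fail to reject H₀.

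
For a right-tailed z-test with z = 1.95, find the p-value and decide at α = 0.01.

p = P(Z > 1.95) = 1 - Φ(1.95) ≈ 0.0256. Since p ≥ 0.01, fail to reject H₀ (not significant) at α = 0.01.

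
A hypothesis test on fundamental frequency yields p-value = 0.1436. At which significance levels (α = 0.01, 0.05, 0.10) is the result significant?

p = 0.1436. Not significant at any of the given levels.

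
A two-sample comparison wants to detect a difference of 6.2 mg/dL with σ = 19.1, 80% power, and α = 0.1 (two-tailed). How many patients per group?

n per group = 2(z_α/2 + z_β)²σ²/d² = 2×(1.645 + 0.84)²×19.1²/6.2² = 117.2 → n = 118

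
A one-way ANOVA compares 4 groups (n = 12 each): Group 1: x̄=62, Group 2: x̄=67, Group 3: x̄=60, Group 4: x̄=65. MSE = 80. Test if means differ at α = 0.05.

Grand mean = 63.5. SS_between = 348.0, MS_between = 116.0. F = 1.45, F_crit ≈ 2.816. Fail to reject H₀.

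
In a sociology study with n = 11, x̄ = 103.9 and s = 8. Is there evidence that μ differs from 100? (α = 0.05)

t = (x̄ - μ₀)/(s/√n) = (103.9 - 100)/(8/√11) = 1.617. df = 10, critical t = ±2.228. Fail to reject H₀.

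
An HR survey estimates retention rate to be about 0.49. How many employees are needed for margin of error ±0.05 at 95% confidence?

n = z²p(1-p)/E² = 1.96²×0.49×0.51/0.05² = 384.01 → n = 385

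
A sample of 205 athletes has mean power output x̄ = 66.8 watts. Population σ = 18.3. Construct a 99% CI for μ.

CI = x̄ ± z*(σ/√n) = 66.8 ± 2.576(18.3/√205) = 66.8 ± 3.29 = (63.51, 70.09)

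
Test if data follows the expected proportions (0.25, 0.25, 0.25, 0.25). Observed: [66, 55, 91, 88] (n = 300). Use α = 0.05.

Expected: [75.0, 75.0, 75.0, 75.0]. χ² = 12.08. df = 3, critical = 7.815. Reject H₀.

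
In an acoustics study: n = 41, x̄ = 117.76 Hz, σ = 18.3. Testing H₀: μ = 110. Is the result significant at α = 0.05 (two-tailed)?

z = (117.76 - 110)/(18.3/√41) = 2.715. Since |z| > 1.96, significant at α = 0.05.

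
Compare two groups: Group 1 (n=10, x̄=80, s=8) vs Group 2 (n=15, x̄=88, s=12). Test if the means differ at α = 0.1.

Pooled sp = 10.62. t = -1.846, df = 23. Critical t = ±1.714. Reject H₀.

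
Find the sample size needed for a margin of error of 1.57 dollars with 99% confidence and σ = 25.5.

n = (z*σ/E)² = (2.576×25.5/1.57)² = 1750.5 → n = 1751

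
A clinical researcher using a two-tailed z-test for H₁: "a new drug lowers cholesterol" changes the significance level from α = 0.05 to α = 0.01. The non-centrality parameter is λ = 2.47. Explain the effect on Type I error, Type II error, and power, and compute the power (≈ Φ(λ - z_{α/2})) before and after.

Decreasing α from 0.05 to 0.01:
• Type I error rate decreases (α is the Type I rate by definition).
• Critical value moves from z_{α/2} = 1.96 to 2.576, so power = Φ(λ - z_{α/2}) goes from Φ(2.47 - 1.96) = 0.695 to Φ(2.47 - 2.576) = 0.458.
• Type II error rate β = 1 - power therefore increases (0.305 → 0.542).
Appropriate when false positives are costly — here, approving an ineffective drug — patients take a useless medication and may skip effective alternatives.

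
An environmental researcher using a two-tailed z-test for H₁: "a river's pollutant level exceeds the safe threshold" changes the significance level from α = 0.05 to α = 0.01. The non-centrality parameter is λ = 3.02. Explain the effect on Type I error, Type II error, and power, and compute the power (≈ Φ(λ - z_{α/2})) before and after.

Decreasing α from 0.05 to 0.01:
• Type I error rate decreases (α is the Type I rate by definition).
• Critical value moves from z_{α/2} = 1.96 to 2.576, so power = Φ(λ - z_{α/2}) goes from Φ(3.02 - 1.96) = 0.855 to Φ(3.02 - 2.576) = 0.671.
• Type II error rate β = 1 - power therefore increases (0.145 → 0.329).
Appropriate when false positives are costly — here, shutting down a compliant factory unnecessarily.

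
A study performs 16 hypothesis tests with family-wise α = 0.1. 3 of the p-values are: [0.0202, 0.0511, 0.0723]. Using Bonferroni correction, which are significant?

Bonferroni α = 0.1/16 = 0.00625. None of the given p-values are significant.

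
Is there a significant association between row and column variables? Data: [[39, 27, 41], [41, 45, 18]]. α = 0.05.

χ² = 13.476. df = 2, critical = 5.991. Reject H₀. Variables are dependent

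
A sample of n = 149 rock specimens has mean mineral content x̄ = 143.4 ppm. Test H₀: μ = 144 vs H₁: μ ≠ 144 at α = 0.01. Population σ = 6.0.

z = (x̄ - μ₀)/(σ/√n) = (143.4 - 144)/(6.0/√149) = -1.221. Critical value: ±2.576. Since |-1.221| ≤ 2.576, Fail to reject H₀.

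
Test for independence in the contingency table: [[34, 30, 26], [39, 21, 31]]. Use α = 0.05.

χ² = 2.364. df = 2, critical = 5.991. Fail to reject H₀. No evidence of dependence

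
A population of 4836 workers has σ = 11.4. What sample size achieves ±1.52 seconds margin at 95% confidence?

Without FPC: n₀ = (1.96×11.4/1.52)² = 216.09. With FPC: n = n₀N/(n₀+N-1) = 206.9 → n = 207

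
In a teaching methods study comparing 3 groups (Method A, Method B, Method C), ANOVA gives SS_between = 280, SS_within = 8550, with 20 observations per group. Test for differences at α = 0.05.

df_between = 2, df_within = 57. F = MS_between/MS_within = 140.0/150.0 = 0.933. F_crit ≈ 3.159. Fail to reject H₀.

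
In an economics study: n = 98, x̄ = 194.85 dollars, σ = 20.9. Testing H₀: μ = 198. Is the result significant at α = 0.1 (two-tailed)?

z = (194.85 - 198)/(20.9/√98) = -1.492. Since |z| ≤ 1.645, not significant at α = 0.1.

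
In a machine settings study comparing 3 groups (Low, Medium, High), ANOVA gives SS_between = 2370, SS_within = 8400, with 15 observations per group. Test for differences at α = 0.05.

df_between = 2, df_within = 42. F = MS_between/MS_within = 1185.0/200.0 = 5.925. F_crit ≈ 3.22. Reject H₀. At least one mean differs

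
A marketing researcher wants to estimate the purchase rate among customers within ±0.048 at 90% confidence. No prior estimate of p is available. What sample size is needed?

Conservative approach: use p = 0.5 (maximizes p(1-p) = 0.25). n = z²(0.25)/E² = 1.645²×0.25/0.048² = 293.6 → n = 294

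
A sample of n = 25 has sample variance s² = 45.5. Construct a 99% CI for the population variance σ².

df = 24. χ²_{0.005} = 45.559, χ²_{0.995} = 9.886. CI for σ² = ((n-1)s²/χ²_{α/2}, (n-1)s²/χ²_{1-α/2}) = (24·45.5/45.559, 24·45.5/9.886) = (23.97, 110.46)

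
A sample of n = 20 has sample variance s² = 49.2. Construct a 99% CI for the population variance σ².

df = 19. χ²_{0.005} = 38.582, χ²_{0.995} = 6.844. CI for σ² = ((n-1)s²/χ²_{α/2}, (n-1)s²/χ²_{1-α/2}) = (19·49.2/38.582, 19·49.2/6.844) = (24.23, 136.59)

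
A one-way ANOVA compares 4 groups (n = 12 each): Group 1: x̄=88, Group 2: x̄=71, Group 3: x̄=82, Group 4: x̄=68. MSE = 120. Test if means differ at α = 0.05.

Grand mean = 77.25. SS_between = 3153.0, MS_between = 1051.0. F = 8.758, F_crit ≈ 2.816. Reject H₀.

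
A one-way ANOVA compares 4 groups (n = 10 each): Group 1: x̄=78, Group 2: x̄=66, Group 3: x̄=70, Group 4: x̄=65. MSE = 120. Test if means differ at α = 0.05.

Grand mean = 69.75. SS_between = 1047.5, MS_between = 349.17. F = 2.91, F_crit ≈ 2.866. Reject H₀.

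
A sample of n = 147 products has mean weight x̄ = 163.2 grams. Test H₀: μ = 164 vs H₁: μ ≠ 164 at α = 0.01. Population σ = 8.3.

z = (x̄ - μ₀)/(σ/√n) = (163.2 - 164)/(8.3/√147) = -1.169. Critical value: ±2.576. Since |-1.169| ≤ 2.576, Fail to reject H₀.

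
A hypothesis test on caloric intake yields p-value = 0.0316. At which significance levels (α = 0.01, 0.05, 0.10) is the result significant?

p = 0.0316. Significant at: α = 0.05, 0.1.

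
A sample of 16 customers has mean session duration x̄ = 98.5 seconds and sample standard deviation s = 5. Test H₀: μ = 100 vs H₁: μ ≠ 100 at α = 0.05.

t = (x̄ - μ₀)/(s/√n) = (98.5 - 100)/(5/√16) = -1.2. df = 15, critical t = ±2.131. Fail to reject H₀.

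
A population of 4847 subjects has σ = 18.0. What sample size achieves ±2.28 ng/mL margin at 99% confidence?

Without FPC: n₀ = (2.576×18.0/2.28)² = 413.587. With FPC: n = n₀N/(n₀+N-1) = 381.1 → n = 382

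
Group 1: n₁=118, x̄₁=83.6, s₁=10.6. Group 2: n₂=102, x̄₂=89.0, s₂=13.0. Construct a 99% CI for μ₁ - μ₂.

Difference = -5.4. SE = √(10.6²/118 + 13.0²/102) = 1.615. CI = (-9.56, -1.24)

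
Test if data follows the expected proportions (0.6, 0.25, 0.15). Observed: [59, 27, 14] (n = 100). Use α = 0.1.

Expected: [60.0, 25.0, 15.0]. χ² = 0.243. df = 2, critical = 4.605. Fail to reject H₀.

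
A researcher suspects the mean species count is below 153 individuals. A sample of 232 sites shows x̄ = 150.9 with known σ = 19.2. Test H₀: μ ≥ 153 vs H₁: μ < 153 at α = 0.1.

z = -1.666. Critical value: -1.28. Reject H₀.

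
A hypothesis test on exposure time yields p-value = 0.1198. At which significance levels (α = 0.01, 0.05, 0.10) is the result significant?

p = 0.1198. Not significant at any of the given levels.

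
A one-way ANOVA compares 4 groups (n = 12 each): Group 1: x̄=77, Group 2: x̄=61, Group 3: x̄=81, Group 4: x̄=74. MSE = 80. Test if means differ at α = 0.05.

Grand mean = 73.25. SS_between = 2697.0, MS_between = 899.0. F = 11.238, F_crit ≈ 2.816. Reject H₀.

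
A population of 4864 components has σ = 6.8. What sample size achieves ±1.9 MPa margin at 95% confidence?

Without FPC: n₀ = (1.96×6.8/1.9)² = 49.207. With FPC: n = n₀N/(n₀+N-1) = 48.7 → n = 49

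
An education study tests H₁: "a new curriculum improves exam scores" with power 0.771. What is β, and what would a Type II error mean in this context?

β = 1 - power = 1 - 0.771 = 0.229. A Type II error is failing to reject H₀ when H₀ is false (false negative) — here, failing to conclude that a new curriculum improves exam scores when in fact it is true. Consequence: keeping the old curriculum when the new one would have helped students.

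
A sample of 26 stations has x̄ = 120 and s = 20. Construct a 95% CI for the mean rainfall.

CI = x̄ ± t*(s/√n) = 120 ± 2.06(20/√26) = (111.92, 128.08)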